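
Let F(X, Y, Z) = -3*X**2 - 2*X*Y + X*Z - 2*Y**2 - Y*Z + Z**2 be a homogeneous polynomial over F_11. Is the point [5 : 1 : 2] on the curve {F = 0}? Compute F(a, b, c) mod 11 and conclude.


F(5,1,2) ≡ 2 (mod 11); P is NOT on the curve.

Evaluate F(5, 1, 2) term-by-term (mod 11).
  -3*X**2 ↦ -3·25·1·1 = -75
  -2*X*Y ↦ -2·5·1·1 = -10
  X*Z ↦ 1·5·1·2 = 10
  -2*Y**2 ↦ -2·1·1·1 = -2
  -Y*Z ↦ -1·1·1·2 = -2
  Z**2 ↦ 1·1·1·4 = 4
Sum: F(5, 1, 2) = (-75) + (-10) + (10) + (-2) + (-2) + (4) = -75.
Reducing mod 11: -75 ≡ 2 (mod 11).
Since F(a, b, c) ≡ 2 ≠ 0 (mod 11), P does NOT lie on the curve.


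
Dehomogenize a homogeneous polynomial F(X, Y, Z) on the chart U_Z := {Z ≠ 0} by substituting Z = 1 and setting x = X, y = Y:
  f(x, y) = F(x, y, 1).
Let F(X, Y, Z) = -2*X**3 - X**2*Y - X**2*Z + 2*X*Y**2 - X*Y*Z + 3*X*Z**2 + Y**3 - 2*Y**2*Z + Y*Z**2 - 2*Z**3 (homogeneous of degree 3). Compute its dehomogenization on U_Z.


f(x, y) = -2*x**3 - x**2*y - x**2 + 2*x*y**2 - x*y + 3*x + y**3 - 2*y**2 + y - 2

On U_Z we set Z = 1. Each monomial c·X^i·Y^j·Z^k in F becomes c·x^i·y^j·1^k = c·x^i·y^j.
Substituting Z = 1: F(X, Y, 1) = -2*x**3 - x**2*y - x**2 + 2*x*y**2 - x*y + 3*x + y**3 - 2*y**2 + y - 2.
Note: deg(f) ≤ deg(F) = 3; strict inequality happens when F is divisible by Z (lost terms).


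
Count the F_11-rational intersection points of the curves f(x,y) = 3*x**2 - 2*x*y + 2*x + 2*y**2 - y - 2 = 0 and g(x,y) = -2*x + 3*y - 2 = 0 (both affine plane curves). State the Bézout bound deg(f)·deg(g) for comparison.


Common zeros: {(8, 6), (9, 3)}; count = 2; Bézout bound = 2.

deg(f) = 2, deg(g) = 1, so Bézout bound = 2.
Scan x ∈ F_11. For each x, list the y ∈ F_11 with f(x, y) ≡ 0 and those with g(x, y) ≡ 0 (mod 11); the common zeros in that column are the intersection.
  x = 0: f ≡ 0 at y ∈ ∅; g ≡ 0 at y ∈ {8}; common: ∅.
  x = 1: f ≡ 0 at y ∈ ∅; g ≡ 0 at y ∈ {5}; common: ∅.
  x = 2: f ≡ 0 at y ∈ {1, 7}; g ≡ 0 at y ∈ {2}; common: ∅.
  x = 3: f ≡ 0 at y ∈ ∅; g ≡ 0 at y ∈ {10}; common: ∅.
  x = 4: f ≡ 0 at y ∈ {2, 8}; g ≡ 0 at y ∈ {7}; common: ∅.
  x = 5: f ≡ 0 at y ∈ ∅; g ≡ 0 at y ∈ {4}; common: ∅.
  x = 6: f ≡ 0 at y ∈ ∅; g ≡ 0 at y ∈ {1}; common: ∅.
  x = 7: f ≡ 0 at y ∈ {3, 10}; g ≡ 0 at y ∈ {9}; common: ∅.
  x = 8: f ≡ 0 at y ∈ {6, 8}; g ≡ 0 at y ∈ {6}; common: {6}.
  x = 9: f ≡ 0 at y ∈ {1, 3}; g ≡ 0 at y ∈ {3}; common: {3}.
  x = 10: f ≡ 0 at y ∈ {6, 10}; g ≡ 0 at y ∈ {0}; common: ∅.
Collecting: common zeros = {(8, 6), (9, 3)}, so the count is 2.
Comparison with the Bézout bound: 2 ≤ 2 = deg(f)·deg(g), as expected for curves with no common component (the bound is attained).


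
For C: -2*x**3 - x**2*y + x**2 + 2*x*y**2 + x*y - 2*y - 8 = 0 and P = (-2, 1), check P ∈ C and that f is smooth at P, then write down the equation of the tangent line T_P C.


Tangent line at P: -21*x - 16*y - 26 = 0.

Step 1: f(-2, 1) = 0, so P lies on C.
Step 2: partial derivatives
  f_x(x, y) = -6*x**2 - 2*x*y + 2*x + 2*y**2 + y, f_y(x, y) = -x**2 + 4*x*y + x - 2.
  f_x(P) = -21, f_y(P) = -16 (gradient nonzero, so P is smooth).
Step 3: tangent line at P: -21·(x − -2) + -16·(y − 1) = 0.
Expanding: -21*x - 16*y - 26 = 0.


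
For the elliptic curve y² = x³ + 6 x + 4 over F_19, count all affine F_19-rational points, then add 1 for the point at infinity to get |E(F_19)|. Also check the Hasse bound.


Affine points = {(0, 2), (0, 17), (1, 7), (1, 12), (2, 9), (2, 10), (3, 7), (3, 12), (4, 4), (4, 15), (5, 8), (5, 11), (6, 3), (6, 16), (7, 3), (7, 16), (10, 0), (14, 1), (14, 18), (15, 7), (15, 12), (16, 4), (16, 15), (18, 4), (18, 15)}; affine count = 25; |E(F_19)| = 26.

Discriminant check: Δ ∝ 4a³ + 27b² = 4·6³ + 27·4² = 4·216 + 27·16 ≡ 4 (mod 19). Nonzero ⇒ E is nonsingular.
For each x ∈ F_19, compute rhs = x³ + 6·x + 4 mod 19, then count y ∈ F_19 with y² ≡ rhs.
  x = 0: rhs = 4, matching y values: 2, 17 (2 points).
  x = 1: rhs = 11, matching y values: 7, 12 (2 points).
  x = 2: rhs = 5, matching y values: 9, 10 (2 points).
  x = 3: rhs = 11, matching y values: 7, 12 (2 points).
  x = 4: rhs = 16, matching y values: 4, 15 (2 points).
  x = 5: rhs = 7, matching y values: 8, 11 (2 points).
  x = 6: rhs = 9, matching y values: 3, 16 (2 points).
  x = 7: rhs = 9, matching y values: 3, 16 (2 points).
  x = 8: rhs = 13, matching y values: none (0 points).
  x = 9: rhs = 8, matching y values: none (0 points).
  x = 10: rhs = 0, matching y values: 0 (1 points).
  x = 11: rhs = 14, matching y values: none (0 points).
  x = 12: rhs = 18, matching y values: none (0 points).
  x = 13: rhs = 18, matching y values: none (0 points).
  x = 14: rhs = 1, matching y values: 1, 18 (2 points).
  x = 15: rhs = 11, matching y values: 7, 12 (2 points).
  x = 16: rhs = 16, matching y values: 4, 15 (2 points).
  x = 17: rhs = 3, matching y values: none (0 points).
  x = 18: rhs = 16, matching y values: 4, 15 (2 points).
Total affine count: 25.
Full point count |E(F_19)| = 25 + 1 = 26.
Hasse bound: |26 − (19+1)| = |6| = 6 ≤ 2√19 ≈ 8.7178 ✓.


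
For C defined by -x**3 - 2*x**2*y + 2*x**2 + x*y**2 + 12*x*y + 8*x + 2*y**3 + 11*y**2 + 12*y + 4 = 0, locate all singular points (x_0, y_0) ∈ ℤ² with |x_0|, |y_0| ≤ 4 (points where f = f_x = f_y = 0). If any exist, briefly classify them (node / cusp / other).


Singular points: {(2, -2)}; classification: cusp.

Compute partial derivatives:
  f_x = -3*x**2 - 4*x*y + 4*x + y**2 + 12*y + 8.
  f_y = -2*x**2 + 2*x*y + 12*x + 6*y**2 + 22*y + 12.
Scan x_0 ∈ {−4, ..., 4}. For each x_0, f_y(x_0, y) is a polynomial in y; find its integer roots y ∈ {−4, ..., 4}, then test f_x and f at those candidates.
  x = -4: f_y(-4, y) = 6*y**2 + 14*y - 68; no integer root y with |y| ≤ 4.
  x = -3: f_y(-3, y) = 6*y**2 + 16*y - 42; no integer root y with |y| ≤ 4.
  x = -2: f_y(-2, y) = 6*y**2 + 18*y - 20; no integer root y with |y| ≤ 4.
  x = -1: f_y(-1, y) = 6*y**2 + 20*y - 2; no integer root y with |y| ≤ 4.
  x = 0: f_y(0, y) = 6*y**2 + 22*y + 12; vanishes at y ∈ {-3}. (0, -3): f_x = -19 ≠ 0.
  x = 1: f_y(1, y) = 6*y**2 + 24*y + 22; no integer root y with |y| ≤ 4.
  x = 2: f_y(2, y) = 6*y**2 + 26*y + 28; vanishes at y ∈ {-2}. (2, -2): f_x = 0, f = 0 — SINGULAR.
  x = 3: f_y(3, y) = 6*y**2 + 28*y + 30; vanishes at y ∈ {-3}. (3, -3): f_x = 2 ≠ 0.
  x = 4: f_y(4, y) = 6*y**2 + 30*y + 28; no integer root y with |y| ≤ 4.
Only singular point on the grid: (2, -2).
Classify: substitute x = 2 + u, y = -2 + v and expand: f = -u**3 - 2*u**2*v + u*v**2 + 2*v**3 + v**2.
No constant or linear terms (consistent with a singular point). Quadratic part: v**2. Cubic part: -u**3 - 2*u**2*v + u*v**2 + 2*v**3.
The quadratic part v**2 is a perfect square, so there is a single (double) tangent line v = 0, i.e. y = -2. Restricting the cubic part to that line (v = 0) leaves -u**3 ≠ 0, so f is not divisible by v and the branch is v² ≈ u**3 to lowest order — this is a cusp.
Classification: cusp.


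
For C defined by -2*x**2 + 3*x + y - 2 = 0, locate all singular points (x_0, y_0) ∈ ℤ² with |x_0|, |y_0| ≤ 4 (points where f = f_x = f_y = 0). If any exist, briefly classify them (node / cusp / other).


No singular points in the scanned grid; C is smooth there.

Compute partial derivatives:
  f_x = 3 - 4*x.
  f_y = 1.
f_y = 1 is a nonzero constant, so f_y never vanishes: no point (x, y) can satisfy f = f_x = f_y = 0. In particular no (x, y) ∈ {−4, ..., 4}² is singular; the curve is smooth.


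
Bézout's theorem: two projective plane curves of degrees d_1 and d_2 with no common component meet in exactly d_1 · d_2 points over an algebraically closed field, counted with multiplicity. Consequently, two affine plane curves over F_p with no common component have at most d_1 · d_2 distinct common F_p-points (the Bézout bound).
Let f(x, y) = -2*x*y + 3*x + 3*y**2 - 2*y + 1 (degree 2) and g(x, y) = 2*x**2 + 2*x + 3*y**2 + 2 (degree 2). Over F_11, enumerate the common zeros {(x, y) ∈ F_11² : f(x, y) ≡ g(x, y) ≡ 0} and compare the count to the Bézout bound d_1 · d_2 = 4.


Common zeros: {(0, 5)}; count = 1; Bézout bound = 4.

deg(f) = 2, deg(g) = 2, so Bézout bound = 4.
Scan x ∈ F_11. For each x, list the y ∈ F_11 with f(x, y) ≡ 0 and those with g(x, y) ≡ 0 (mod 11); the common zeros in that column are the intersection.
  x = 0: f ≡ 0 at y ∈ {3, 5}; g ≡ 0 at y ∈ {5, 6}; common: {5}.
  x = 1: f ≡ 0 at y ∈ {6, 10}; g ≡ 0 at y ∈ {3, 8}; common: ∅.
  x = 2: f ≡ 0 at y ∈ ∅; g ≡ 0 at y ∈ ∅; common: ∅.
  x = 3: f ≡ 0 at y ∈ ∅; g ≡ 0 at y ∈ ∅; common: ∅.
  x = 4: f ≡ 0 at y ∈ ∅; g ≡ 0 at y ∈ ∅; common: ∅.
  x = 5: f ≡ 0 at y ∈ ∅; g ≡ 0 at y ∈ {4, 7}; common: ∅.
  x = 6: f ≡ 0 at y ∈ {4, 8}; g ≡ 0 at y ∈ ∅; common: ∅.
  x = 7: f ≡ 0 at y ∈ {0, 9}; g ≡ 0 at y ∈ ∅; common: ∅.
  x = 8: f ≡ 0 at y ∈ ∅; g ≡ 0 at y ∈ ∅; common: ∅.
  x = 9: f ≡ 0 at y ∈ {1, 2}; g ≡ 0 at y ∈ {3, 8}; common: ∅.
  x = 10: f ≡ 0 at y ∈ ∅; g ≡ 0 at y ∈ {5, 6}; common: ∅.
Collecting: common zeros = {(0, 5)}, so the count is 1.
Comparison with the Bézout bound: 1 ≤ 4 = deg(f)·deg(g), as expected for curves with no common component (the affine F_11-count falls short of the bound because intersections may lie at infinity, over extension fields, or carry multiplicity).


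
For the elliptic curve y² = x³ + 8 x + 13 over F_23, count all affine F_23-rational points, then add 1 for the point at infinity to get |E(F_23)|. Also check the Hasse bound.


Affine points = {(0, 6), (0, 17), (3, 8), (3, 15), (6, 1), (6, 22), (9, 3), (9, 20), (10, 9), (10, 14), (11, 11), (11, 12), (15, 9), (15, 14), (17, 5), (17, 18), (18, 3), (18, 20), (19, 3), (19, 20), (20, 10), (20, 13), (21, 9), (21, 14), (22, 2), (22, 21)}; affine count = 26; |E(F_23)| = 27.

Discriminant check: Δ ∝ 4a³ + 27b² = 4·8³ + 27·13² = 4·512 + 27·169 ≡ 10 (mod 23). Nonzero ⇒ E is nonsingular.
For each x ∈ F_23, compute rhs = x³ + 8·x + 13 mod 23, then count y ∈ F_23 with y² ≡ rhs.
  x = 0: rhs = 13, matching y values: 6, 17 (2 points).
  x = 1: rhs = 22, matching y values: none (0 points).
  x = 2: rhs = 14, matching y values: none (0 points).
  x = 3: rhs = 18, matching y values: 8, 15 (2 points).
  x = 4: rhs = 17, matching y values: none (0 points).
  x = 5: rhs = 17, matching y values: none (0 points).
  x = 6: rhs = 1, matching y values: 1, 22 (2 points).
  x = 7: rhs = 21, matching y values: none (0 points).
  x = 8: rhs = 14, matching y values: none (0 points).
  x = 9: rhs = 9, matching y values: 3, 20 (2 points).
  x = 10: rhs = 12, matching y values: 9, 14 (2 points).
  x = 11: rhs = 6, matching y values: 11, 12 (2 points).
  x = 12: rhs = 20, matching y values: none (0 points).
  x = 13: rhs = 14, matching y values: none (0 points).
  x = 14: rhs = 17, matching y values: none (0 points).
  x = 15: rhs = 12, matching y values: 9, 14 (2 points).
  x = 16: rhs = 5, matching y values: none (0 points).
  x = 17: rhs = 2, matching y values: 5, 18 (2 points).
  x = 18: rhs = 9, matching y values: 3, 20 (2 points).
  x = 19: rhs = 9, matching y values: 3, 20 (2 points).
  x = 20: rhs = 8, matching y values: 10, 13 (2 points).
  x = 21: rhs = 12, matching y values: 9, 14 (2 points).
  x = 22: rhs = 4, matching y values: 2, 21 (2 points).
Total affine count: 26.
Full point count |E(F_23)| = 26 + 1 = 27.
Hasse bound: |27 − (23+1)| = |3| = 3 ≤ 2√23 ≈ 9.5917 ✓.


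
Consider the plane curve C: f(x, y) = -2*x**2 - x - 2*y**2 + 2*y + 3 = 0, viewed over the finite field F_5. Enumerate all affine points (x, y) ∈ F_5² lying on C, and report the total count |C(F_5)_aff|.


Affine F_5-points: {(1, 0), (1, 1), (3, 3), (4, 3)}; count = 4.

For each of the 25 pairs (x, y) ∈ F_5², evaluate f(x, y) mod 5. Record the zeros.
  x = 0: [0↦3, 1↦3, 2↦4, 3↦1, 4↦4]  zeros at y ∈ ∅
  x = 1: [0↦0, 1↦0, 2↦1, 3↦3, 4↦1]  zeros at y ∈ {0, 1}
  x = 2: [0↦3, 1↦3, 2↦4, 3↦1, 4↦4]  zeros at y ∈ ∅
  x = 3: [0↦2, 1↦2, 2↦3, 3↦0, 4↦3]  zeros at y ∈ {3}
  x = 4: [0↦2, 1↦2, 2↦3, 3↦0, 4↦3]  zeros at y ∈ {3}
Collecting zeros: affine points = {(1, 0), (1, 1), (3, 3), (4, 3)}.
Total count |C(F_5)_aff| = 4.


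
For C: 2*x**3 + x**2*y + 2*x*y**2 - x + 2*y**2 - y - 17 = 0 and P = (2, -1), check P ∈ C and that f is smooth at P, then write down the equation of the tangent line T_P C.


Tangent line at P: 21*x - 9*y - 51 = 0.

Step 1: f(2, -1) = 0, so P lies on C.
Step 2: partial derivatives
  f_x(x, y) = 6*x**2 + 2*x*y + 2*y**2 - 1, f_y(x, y) = x**2 + 4*x*y + 4*y - 1.
  f_x(P) = 21, f_y(P) = -9 (gradient nonzero, so P is smooth).
Step 3: tangent line at P: 21·(x − 2) + -9·(y − -1) = 0.
Expanding: 21*x - 9*y - 51 = 0.


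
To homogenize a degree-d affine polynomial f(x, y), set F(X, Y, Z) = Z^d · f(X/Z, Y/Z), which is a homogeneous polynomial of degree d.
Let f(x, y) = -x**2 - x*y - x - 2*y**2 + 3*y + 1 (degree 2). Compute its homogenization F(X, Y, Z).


F(X, Y, Z) = -X**2 - X*Y - X*Z - 2*Y**2 + 3*Y*Z + Z**2

deg(f) = 2.
Substitute x = X/Z, y = Y/Z into f, then multiply by Z^2.
  monomial -1·x^2·y^0 ↦ -1·X^2·Y^0·Z^0.
  monomial -1·x^1·y^1 ↦ -1·X^1·Y^1·Z^0.
  monomial -1·x^1·y^0 ↦ -1·X^1·Y^0·Z^1.
  monomial -2·x^0·y^2 ↦ -2·X^0·Y^2·Z^0.
  monomial 3·x^0·y^1 ↦ 3·X^0·Y^1·Z^1.
  monomial 1·x^0·y^0 ↦ 1·X^0·Y^0·Z^2.
Collecting: F(X, Y, Z) = -X**2 - X*Y - X*Z - 2*Y**2 + 3*Y*Z + Z**2.


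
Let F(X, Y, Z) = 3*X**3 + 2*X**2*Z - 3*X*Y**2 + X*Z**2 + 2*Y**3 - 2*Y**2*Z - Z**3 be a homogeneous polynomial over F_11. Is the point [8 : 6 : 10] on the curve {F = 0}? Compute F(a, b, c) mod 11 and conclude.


F(8,6,10) ≡ 1 (mod 11); P is NOT on the curve.

Evaluate F(8, 6, 10) term-by-term (mod 11).
  3*X**3 ↦ 3·512·1·1 = 1536
  2*X**2*Z ↦ 2·64·1·10 = 1280
  -3*X*Y**2 ↦ -3·8·36·1 = -864
  X*Z**2 ↦ 1·8·1·100 = 800
  2*Y**3 ↦ 2·1·216·1 = 432
  -2*Y**2*Z ↦ -2·1·36·10 = -720
  -Z**3 ↦ -1·1·1·1000 = -1000
Sum: F(8, 6, 10) = (1536) + (1280) + (-864) + (800) + (432) + (-720) + (-1000) = 1464.
Reducing mod 11: 1464 ≡ 1 (mod 11).
Since F(a, b, c) ≡ 1 ≠ 0 (mod 11), P does NOT lie on the curve.


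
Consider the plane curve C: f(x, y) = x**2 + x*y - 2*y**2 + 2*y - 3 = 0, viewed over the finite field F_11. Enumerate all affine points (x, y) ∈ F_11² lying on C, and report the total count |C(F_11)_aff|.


Affine F_11-points: {(1, 3), (1, 4), (5, 0), (5, 9), (6, 0), (6, 4), (7, 3), (7, 7), (8, 7), (8, 9)}; count = 10.

For each of the 121 pairs (x, y) ∈ F_11², evaluate f(x, y) mod 11. Record the zeros.
  x = 0: [0↦8, 1↦8, 2↦4, 3↦7, 4↦6, 5↦1, 6↦3, 7↦1, 8↦6, 9↦7, 10↦4]  zeros at y ∈ ∅
  x = 1: [0↦9, 1↦10, 2↦7, 3↦0, 4↦0, 5↦7, 6↦10, 7↦9, 8↦4, 9↦6, 10↦4]  zeros at y ∈ {3, 4}
  x = 2: [0↦1, 1↦3, 2↦1, 3↦6, 4↦7, 5↦4, 6↦8, 7↦8, 8↦4, 9↦7, 10↦6]  zeros at y ∈ ∅
  x = 3: [0↦6, 1↦9, 2↦8, 3↦3, 4↦5, 5↦3, 6↦8, 7↦9, 8↦6, 9↦10, 10↦10]  zeros at y ∈ ∅
  x = 4: [0↦2, 1↦6, 2↦6, 3↦2, 4↦5, 5↦4, 6↦10, 7↦1, 8↦10, 9↦4, 10↦5]  zeros at y ∈ ∅
  x = 5: [0↦0, 1↦5, 2↦6, 3↦3, 4↦7, 5↦7, 6↦3, 7↦6, 8↦5, 9↦0, 10↦2]  zeros at y ∈ {0, 9}
  x = 6: [0↦0, 1↦6, 2↦8, 3↦6, 4↦0, 5↦1, 6↦9, 7↦2, 8↦2, 9↦9, 10↦1]  zeros at y ∈ {0, 4}
  x = 7: [0↦2, 1↦9, 2↦1, 3↦0, 4↦6, 5↦8, 6↦6, 7↦0, 8↦1, 9↦9, 10↦2]  zeros at y ∈ {3, 7}
  x = 8: [0↦6, 1↦3, 2↦7, 3↦7, 4↦3, 5↦6, 6↦5, 7↦0, 8↦2, 9↦0, 10↦5]  zeros at y ∈ {7, 9}
  x = 9: [0↦1, 1↦10, 2↦4, 3↦5, 4↦2, 5↦6, 6↦6, 7↦2, 8↦5, 9↦4, 10↦10]  zeros at y ∈ ∅
  x = 10: [0↦9, 1↦8, 2↦3, 3↦5, 4↦3, 5↦8, 6↦9, 7↦6, 8↦10, 9↦10, 10↦6]  zeros at y ∈ ∅
Collecting zeros: affine points = {(1, 3), (1, 4), (5, 0), (5, 9), (6, 0), (6, 4), (7, 3), (7, 7), (8, 7), (8, 9)}.
Total count |C(F_11)_aff| = 10.


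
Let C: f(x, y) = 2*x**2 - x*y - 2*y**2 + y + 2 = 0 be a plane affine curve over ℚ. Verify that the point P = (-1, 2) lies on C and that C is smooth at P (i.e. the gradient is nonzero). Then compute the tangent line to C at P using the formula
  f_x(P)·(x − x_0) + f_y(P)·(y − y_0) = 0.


Tangent line at P: -6*x - 6*y + 6 = 0.

Step 1: f(-1, 2) = 0, so P lies on C.
Step 2: partial derivatives
  f_x(x, y) = 4*x - y, f_y(x, y) = -x - 4*y + 1.
  f_x(P) = -6, f_y(P) = -6 (gradient nonzero, so P is smooth).
Step 3: tangent line at P: -6·(x − -1) + -6·(y − 2) = 0.
Expanding: -6*x - 6*y + 6 = 0.


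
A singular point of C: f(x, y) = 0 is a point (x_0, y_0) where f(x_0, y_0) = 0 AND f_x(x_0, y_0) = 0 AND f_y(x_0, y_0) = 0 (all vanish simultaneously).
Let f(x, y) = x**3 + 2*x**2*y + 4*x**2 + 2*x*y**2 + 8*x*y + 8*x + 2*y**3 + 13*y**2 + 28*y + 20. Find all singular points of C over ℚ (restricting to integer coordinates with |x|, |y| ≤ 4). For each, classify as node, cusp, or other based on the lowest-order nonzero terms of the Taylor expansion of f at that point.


Singular points: {(0, -2)}; classification: cusp.

Compute partial derivatives:
  f_x = 3*x**2 + 4*x*y + 8*x + 2*y**2 + 8*y + 8.
  f_y = 2*x**2 + 4*x*y + 8*x + 6*y**2 + 26*y + 28.
Scan x_0 ∈ {−4, ..., 4}. For each x_0, f_y(x_0, y) is a polynomial in y; find its integer roots y ∈ {−4, ..., 4}, then test f_x and f at those candidates.
  x = -4: f_y(-4, y) = 6*y**2 + 10*y + 28; no integer root y with |y| ≤ 4.
  x = -3: f_y(-3, y) = 6*y**2 + 14*y + 22; no integer root y with |y| ≤ 4.
  x = -2: f_y(-2, y) = 6*y**2 + 18*y + 20; no integer root y with |y| ≤ 4.
  x = -1: f_y(-1, y) = 6*y**2 + 22*y + 22; no integer root y with |y| ≤ 4.
  x = 0: f_y(0, y) = 6*y**2 + 26*y + 28; vanishes at y ∈ {-2}. (0, -2): f_x = 0, f = 0 — SINGULAR.
  x = 1: f_y(1, y) = 6*y**2 + 30*y + 38; no integer root y with |y| ≤ 4.
  x = 2: f_y(2, y) = 6*y**2 + 34*y + 52; no integer root y with |y| ≤ 4.
  x = 3: f_y(3, y) = 6*y**2 + 38*y + 70; no integer root y with |y| ≤ 4.
  x = 4: f_y(4, y) = 6*y**2 + 42*y + 92; no integer root y with |y| ≤ 4.
Only singular point on the grid: (0, -2).
Classify: substitute x = 0 + u, y = -2 + v and expand: f = u**3 + 2*u**2*v + 2*u*v**2 + 2*v**3 + v**2.
No constant or linear terms (consistent with a singular point). Quadratic part: v**2. Cubic part: u**3 + 2*u**2*v + 2*u*v**2 + 2*v**3.
The quadratic part v**2 is a perfect square, so there is a single (double) tangent line v = 0, i.e. y = -2. Restricting the cubic part to that line (v = 0) leaves u**3 ≠ 0, so f is not divisible by v and the branch is v² ≈ -u**3 to lowest order — this is a cusp.
Classification: cusp.


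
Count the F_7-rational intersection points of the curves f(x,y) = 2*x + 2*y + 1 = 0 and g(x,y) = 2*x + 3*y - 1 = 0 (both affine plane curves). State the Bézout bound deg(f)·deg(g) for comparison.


Common zeros: {(1, 2)}; count = 1; Bézout bound = 1.

deg(f) = 1, deg(g) = 1, so Bézout bound = 1.
Scan x ∈ F_7. For each x, list the y ∈ F_7 with f(x, y) ≡ 0 and those with g(x, y) ≡ 0 (mod 7); the common zeros in that column are the intersection.
  x = 0: f ≡ 0 at y ∈ {3}; g ≡ 0 at y ∈ {5}; common: ∅.
  x = 1: f ≡ 0 at y ∈ {2}; g ≡ 0 at y ∈ {2}; common: {2}.
  x = 2: f ≡ 0 at y ∈ {1}; g ≡ 0 at y ∈ {6}; common: ∅.
  x = 3: f ≡ 0 at y ∈ {0}; g ≡ 0 at y ∈ {3}; common: ∅.
  x = 4: f ≡ 0 at y ∈ {6}; g ≡ 0 at y ∈ {0}; common: ∅.
  x = 5: f ≡ 0 at y ∈ {5}; g ≡ 0 at y ∈ {4}; common: ∅.
  x = 6: f ≡ 0 at y ∈ {4}; g ≡ 0 at y ∈ {1}; common: ∅.
Collecting: common zeros = {(1, 2)}, so the count is 1.
Comparison with the Bézout bound: 1 ≤ 1 = deg(f)·deg(g), as expected for curves with no common component (the bound is attained).


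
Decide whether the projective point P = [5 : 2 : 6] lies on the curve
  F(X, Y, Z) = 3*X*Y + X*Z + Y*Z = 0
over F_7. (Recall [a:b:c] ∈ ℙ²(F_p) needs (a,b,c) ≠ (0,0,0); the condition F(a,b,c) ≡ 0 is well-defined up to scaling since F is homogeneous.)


F(5,2,6) ≡ 2 (mod 7); P is NOT on the curve.

Evaluate F(5, 2, 6) term-by-term (mod 7).
  3*X*Y ↦ 3·5·2·1 = 30
  X*Z ↦ 1·5·1·6 = 30
  Y*Z ↦ 1·1·2·6 = 12
Sum: F(5, 2, 6) = (30) + (30) + (12) = 72.
Reducing mod 7: 72 ≡ 2 (mod 7).
Since F(a, b, c) ≡ 2 ≠ 0 (mod 7), P does NOT lie on the curve.


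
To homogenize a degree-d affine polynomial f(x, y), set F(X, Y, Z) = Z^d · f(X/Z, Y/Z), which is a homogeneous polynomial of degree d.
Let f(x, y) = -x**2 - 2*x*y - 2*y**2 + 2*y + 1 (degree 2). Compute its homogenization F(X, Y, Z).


F(X, Y, Z) = -X**2 - 2*X*Y - 2*Y**2 + 2*Y*Z + Z**2

deg(f) = 2.
Substitute x = X/Z, y = Y/Z into f, then multiply by Z^2.
  monomial -1·x^2·y^0 ↦ -1·X^2·Y^0·Z^0.
  monomial -2·x^1·y^1 ↦ -2·X^1·Y^1·Z^0.
  monomial -2·x^0·y^2 ↦ -2·X^0·Y^2·Z^0.
  monomial 2·x^0·y^1 ↦ 2·X^0·Y^1·Z^1.
  monomial 1·x^0·y^0 ↦ 1·X^0·Y^0·Z^2.
Collecting: F(X, Y, Z) = -X**2 - 2*X*Y - 2*Y**2 + 2*Y*Z + Z**2.


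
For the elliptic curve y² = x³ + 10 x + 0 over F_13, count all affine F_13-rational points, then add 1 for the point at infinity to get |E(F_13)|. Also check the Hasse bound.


Affine points = {(0, 0), (4, 0), (6, 4), (6, 9), (7, 6), (7, 7), (9, 0)}; affine count = 7; |E(F_13)| = 8.

Discriminant check: Δ ∝ 4a³ + 27b² = 4·10³ + 27·0² = 4·1000 + 27·0 ≡ 9 (mod 13). Nonzero ⇒ E is nonsingular.
For each x ∈ F_13, compute rhs = x³ + 10·x + 0 mod 13, then count y ∈ F_13 with y² ≡ rhs.
  x = 0: rhs = 0, matching y values: 0 (1 points).
  x = 1: rhs = 11, matching y values: none (0 points).
  x = 2: rhs = 2, matching y values: none (0 points).
  x = 3: rhs = 5, matching y values: none (0 points).
  x = 4: rhs = 0, matching y values: 0 (1 points).
  x = 5: rhs = 6, matching y values: none (0 points).
  x = 6: rhs = 3, matching y values: 4, 9 (2 points).
  x = 7: rhs = 10, matching y values: 6, 7 (2 points).
  x = 8: rhs = 7, matching y values: none (0 points).
  x = 9: rhs = 0, matching y values: 0 (1 points).
  x = 10: rhs = 8, matching y values: none (0 points).
  x = 11: rhs = 11, matching y values: none (0 points).
  x = 12: rhs = 2, matching y values: none (0 points).
Total affine count: 7.
Full point count |E(F_13)| = 7 + 1 = 8.
Hasse bound: |8 − (13+1)| = |-6| = 6 ≤ 2√13 ≈ 7.2111 ✓.


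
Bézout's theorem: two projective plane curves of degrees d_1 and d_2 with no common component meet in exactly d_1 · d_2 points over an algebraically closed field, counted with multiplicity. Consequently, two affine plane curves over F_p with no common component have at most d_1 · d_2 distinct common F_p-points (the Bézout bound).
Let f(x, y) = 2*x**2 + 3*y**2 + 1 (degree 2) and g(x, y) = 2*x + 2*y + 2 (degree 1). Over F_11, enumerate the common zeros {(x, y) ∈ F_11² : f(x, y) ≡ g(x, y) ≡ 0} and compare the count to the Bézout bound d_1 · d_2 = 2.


Common zeros: {(6, 4)}; count = 1; Bézout bound = 2.

deg(f) = 2, deg(g) = 1, so Bézout bound = 2.
Scan x ∈ F_11. For each x, list the y ∈ F_11 with f(x, y) ≡ 0 and those with g(x, y) ≡ 0 (mod 11); the common zeros in that column are the intersection.
  x = 0: f ≡ 0 at y ∈ ∅; g ≡ 0 at y ∈ {10}; common: ∅.
  x = 1: f ≡ 0 at y ∈ ∅; g ≡ 0 at y ∈ {9}; common: ∅.
  x = 2: f ≡ 0 at y ∈ ∅; g ≡ 0 at y ∈ {8}; common: ∅.
  x = 3: f ≡ 0 at y ∈ {1, 10}; g ≡ 0 at y ∈ {7}; common: ∅.
  x = 4: f ≡ 0 at y ∈ {0}; g ≡ 0 at y ∈ {6}; common: ∅.
  x = 5: f ≡ 0 at y ∈ {4, 7}; g ≡ 0 at y ∈ {5}; common: ∅.
  x = 6: f ≡ 0 at y ∈ {4, 7}; g ≡ 0 at y ∈ {4}; common: {4}.
  x = 7: f ≡ 0 at y ∈ {0}; g ≡ 0 at y ∈ {3}; common: ∅.
  x = 8: f ≡ 0 at y ∈ {1, 10}; g ≡ 0 at y ∈ {2}; common: ∅.
  x = 9: f ≡ 0 at y ∈ ∅; g ≡ 0 at y ∈ {1}; common: ∅.
  x = 10: f ≡ 0 at y ∈ ∅; g ≡ 0 at y ∈ {0}; common: ∅.
Collecting: common zeros = {(6, 4)}, so the count is 1.
Comparison with the Bézout bound: 1 ≤ 2 = deg(f)·deg(g), as expected for curves with no common component (the affine F_11-count falls short of the bound because intersections may lie at infinity, over extension fields, or carry multiplicity).


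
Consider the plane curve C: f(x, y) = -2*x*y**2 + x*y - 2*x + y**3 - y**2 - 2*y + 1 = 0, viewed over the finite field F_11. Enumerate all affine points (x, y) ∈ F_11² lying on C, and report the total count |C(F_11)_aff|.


Affine F_11-points: {(1, 4), (1, 5), (2, 6), (4, 3), (4, 8), (4, 9), (6, 0), (7, 1), (7, 2), (9, 10), (10, 7)}; count = 11.

For each of the 121 pairs (x, y) ∈ F_11², evaluate f(x, y) mod 11. Record the zeros.
  x = 0: [0↦1, 1↦10, 2↦1, 3↦2, 4↦8, 5↦3, 6↦4, 7↦6, 8↦4, 9↦4, 10↦1]  zeros at y ∈ ∅
  x = 1: [0↦10, 1↦7, 2↦4, 3↦7, 4↦0, 5↦0, 6↦2, 7↦1, 8↦3, 9↦3, 10↦7]  zeros at y ∈ {4, 5}
  x = 2: [0↦8, 1↦4, 2↦7, 3↦1, 4↦3, 5↦8, 6↦0, 7↦7, 8↦2, 9↦2, 10↦2]  zeros at y ∈ {6}
  x = 3: [0↦6, 1↦1, 2↦10, 3↦6, 4↦6, 5↦5, 6↦9, 7↦2, 8↦1, 9↦1, 10↦8]  zeros at y ∈ ∅
  x = 4: [0↦4, 1↦9, 2↦2, 3↦0, 4↦9, 5↦2, 6↦7, 7↦8, 8↦0, 9↦0, 10↦3]  zeros at y ∈ {3, 8, 9}
  x = 5: [0↦2, 1↦6, 2↦5, 3↦5, 4↦1, 5↦10, 6↦5, 7↦3, 8↦10, 9↦10, 10↦9]  zeros at y ∈ ∅
  x = 6: [0↦0, 1↦3, 2↦8, 3↦10, 4↦4, 5↦7, 6↦3, 7↦9, 8↦9, 9↦9, 10↦4]  zeros at y ∈ {0}
  x = 7: [0↦9, 1↦0, 2↦0, 3↦4, 4↦7, 5↦4, 6↦1, 7↦4, 8↦8, 9↦8, 10↦10]  zeros at y ∈ {1, 2}
  x = 8: [0↦7, 1↦8, 2↦3, 3↦9, 4↦10, 5↦1, 6↦10, 7↦10, 8↦7, 9↦7, 10↦5]  zeros at y ∈ ∅
  x = 9: [0↦5, 1↦5, 2↦6, 3↦3, 4↦2, 5↦9, 6↦8, 7↦5, 8↦6, 9↦6, 10↦0]  zeros at y ∈ {10}
  x = 10: [0↦3, 1↦2, 2↦9, 3↦8, 4↦5, 5↦6, 6↦6, 7↦0, 8↦5, 9↦5, 10↦6]  zeros at y ∈ {7}
Collecting zeros: affine points = {(1, 4), (1, 5), (2, 6), (4, 3), (4, 8), (4, 9), (6, 0), (7, 1), (7, 2), (9, 10), (10, 7)}.
Total count |C(F_11)_aff| = 11.


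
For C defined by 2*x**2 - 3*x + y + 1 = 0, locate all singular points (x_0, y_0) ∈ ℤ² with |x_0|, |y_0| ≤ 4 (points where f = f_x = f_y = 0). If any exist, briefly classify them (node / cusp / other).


No singular points in the scanned grid; C is smooth there.

Compute partial derivatives:
  f_x = 4*x - 3.
  f_y = 1.
f_y = 1 is a nonzero constant, so f_y never vanishes: no point (x, y) can satisfy f = f_x = f_y = 0. In particular no (x, y) ∈ {−4, ..., 4}² is singular; the curve is smooth.


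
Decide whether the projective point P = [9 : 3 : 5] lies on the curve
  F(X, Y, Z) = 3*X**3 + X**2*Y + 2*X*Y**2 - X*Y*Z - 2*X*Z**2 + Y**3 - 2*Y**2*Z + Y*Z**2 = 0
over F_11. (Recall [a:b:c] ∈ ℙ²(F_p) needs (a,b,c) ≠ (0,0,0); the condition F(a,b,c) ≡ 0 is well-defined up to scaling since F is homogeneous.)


F(9,3,5) ≡ 6 (mod 11); P is NOT on the curve.

Evaluate F(9, 3, 5) term-by-term (mod 11).
  3*X**3 ↦ 3·729·1·1 = 2187
  X**2*Y ↦ 1·81·3·1 = 243
  2*X*Y**2 ↦ 2·9·9·1 = 162
  -X*Y*Z ↦ -1·9·3·5 = -135
  -2*X*Z**2 ↦ -2·9·1·25 = -450
  Y**3 ↦ 1·1·27·1 = 27
  -2*Y**2*Z ↦ -2·1·9·5 = -90
  Y*Z**2 ↦ 1·1·3·25 = 75
Sum: F(9, 3, 5) = (2187) + (243) + (162) + (-135) + (-450) + (27) + (-90) + (75) = 2019.
Reducing mod 11: 2019 ≡ 6 (mod 11).
Since F(a, b, c) ≡ 6 ≠ 0 (mod 11), P does NOT lie on the curve.


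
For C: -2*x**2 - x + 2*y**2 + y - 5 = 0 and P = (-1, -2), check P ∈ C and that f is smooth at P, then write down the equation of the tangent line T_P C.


Tangent line at P: 3*x - 7*y - 11 = 0.

Step 1: f(-1, -2) = 0, so P lies on C.
Step 2: partial derivatives
  f_x(x, y) = -4*x - 1, f_y(x, y) = 4*y + 1.
  f_x(P) = 3, f_y(P) = -7 (gradient nonzero, so P is smooth).
Step 3: tangent line at P: 3·(x − -1) + -7·(y − -2) = 0.
Expanding: 3*x - 7*y - 11 = 0.


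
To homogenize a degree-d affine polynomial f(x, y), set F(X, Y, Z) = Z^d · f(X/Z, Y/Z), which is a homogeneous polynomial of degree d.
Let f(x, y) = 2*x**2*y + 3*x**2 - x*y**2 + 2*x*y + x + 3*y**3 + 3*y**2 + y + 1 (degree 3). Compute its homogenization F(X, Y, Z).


F(X, Y, Z) = 2*X**2*Y + 3*X**2*Z - X*Y**2 + 2*X*Y*Z + X*Z**2 + 3*Y**3 + 3*Y**2*Z + Y*Z**2 + Z**3

deg(f) = 3.
Substitute x = X/Z, y = Y/Z into f, then multiply by Z^3.
  monomial 2·x^2·y^1 ↦ 2·X^2·Y^1·Z^0.
  monomial 3·x^2·y^0 ↦ 3·X^2·Y^0·Z^1.
  monomial -1·x^1·y^2 ↦ -1·X^1·Y^2·Z^0.
  monomial 2·x^1·y^1 ↦ 2·X^1·Y^1·Z^1.
  monomial 1·x^1·y^0 ↦ 1·X^1·Y^0·Z^2.
  monomial 3·x^0·y^3 ↦ 3·X^0·Y^3·Z^0.
  monomial 3·x^0·y^2 ↦ 3·X^0·Y^2·Z^1.
  monomial 1·x^0·y^1 ↦ 1·X^0·Y^1·Z^2.
  monomial 1·x^0·y^0 ↦ 1·X^0·Y^0·Z^3.
Collecting: F(X, Y, Z) = 2*X**2*Y + 3*X**2*Z - X*Y**2 + 2*X*Y*Z + X*Z**2 + 3*Y**3 + 3*Y**2*Z + Y*Z**2 + Z**3.


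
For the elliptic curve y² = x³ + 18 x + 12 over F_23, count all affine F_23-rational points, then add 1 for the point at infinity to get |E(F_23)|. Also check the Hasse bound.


Affine points = {(0, 9), (0, 14), (1, 10), (1, 13), (3, 1), (3, 22), (8, 1), (8, 22), (9, 11), (9, 12), (11, 0), (12, 1), (12, 22), (14, 8), (14, 15), (15, 0), (16, 7), (16, 16), (18, 2), (18, 21), (20, 0), (22, 4), (22, 19)}; affine count = 23; |E(F_23)| = 24.

Discriminant check: Δ ∝ 4a³ + 27b² = 4·18³ + 27·12² = 4·5832 + 27·144 ≡ 7 (mod 23). Nonzero ⇒ E is nonsingular.
For each x ∈ F_23, compute rhs = x³ + 18·x + 12 mod 23, then count y ∈ F_23 with y² ≡ rhs.
  x = 0: rhs = 12, matching y values: 9, 14 (2 points).
  x = 1: rhs = 8, matching y values: 10, 13 (2 points).
  x = 2: rhs = 10, matching y values: none (0 points).
  x = 3: rhs = 1, matching y values: 1, 22 (2 points).
  x = 4: rhs = 10, matching y values: none (0 points).
  x = 5: rhs = 20, matching y values: none (0 points).
  x = 6: rhs = 14, matching y values: none (0 points).
  x = 7: rhs = 21, matching y values: none (0 points).
  x = 8: rhs = 1, matching y values: 1, 22 (2 points).
  x = 9: rhs = 6, matching y values: 11, 12 (2 points).
  x = 10: rhs = 19, matching y values: none (0 points).
  x = 11: rhs = 0, matching y values: 0 (1 points).
  x = 12: rhs = 1, matching y values: 1, 22 (2 points).
  x = 13: rhs = 5, matching y values: none (0 points).
  x = 14: rhs = 18, matching y values: 8, 15 (2 points).
  x = 15: rhs = 0, matching y values: 0 (1 points).
  x = 16: rhs = 3, matching y values: 7, 16 (2 points).
  x = 17: rhs = 10, matching y values: none (0 points).
  x = 18: rhs = 4, matching y values: 2, 21 (2 points).
  x = 19: rhs = 14, matching y values: none (0 points).
  x = 20: rhs = 0, matching y values: 0 (1 points).
  x = 21: rhs = 14, matching y values: none (0 points).
  x = 22: rhs = 16, matching y values: 4, 19 (2 points).
Total affine count: 23.
Full point count |E(F_23)| = 23 + 1 = 24.
Hasse bound: |24 − (23+1)| = |0| = 0 ≤ 2√23 ≈ 9.5917 ✓.


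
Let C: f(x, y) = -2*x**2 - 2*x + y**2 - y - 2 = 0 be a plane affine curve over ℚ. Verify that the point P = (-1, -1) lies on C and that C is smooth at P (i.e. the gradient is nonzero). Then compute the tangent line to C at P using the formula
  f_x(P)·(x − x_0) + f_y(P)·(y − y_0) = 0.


Tangent line at P: 2*x - 3*y - 1 = 0.

Step 1: f(-1, -1) = 0, so P lies on C.
Step 2: partial derivatives
  f_x(x, y) = -4*x - 2, f_y(x, y) = 2*y - 1.
  f_x(P) = 2, f_y(P) = -3 (gradient nonzero, so P is smooth).
Step 3: tangent line at P: 2·(x − -1) + -3·(y − -1) = 0.
Expanding: 2*x - 3*y - 1 = 0.


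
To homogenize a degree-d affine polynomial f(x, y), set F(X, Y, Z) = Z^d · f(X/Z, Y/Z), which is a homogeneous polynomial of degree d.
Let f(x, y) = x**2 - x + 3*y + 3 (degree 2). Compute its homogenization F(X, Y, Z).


F(X, Y, Z) = X**2 - X*Z + 3*Y*Z + 3*Z**2

deg(f) = 2.
Substitute x = X/Z, y = Y/Z into f, then multiply by Z^2.
  monomial 1·x^2·y^0 ↦ 1·X^2·Y^0·Z^0.
  monomial -1·x^1·y^0 ↦ -1·X^1·Y^0·Z^1.
  monomial 3·x^0·y^1 ↦ 3·X^0·Y^1·Z^1.
  monomial 3·x^0·y^0 ↦ 3·X^0·Y^0·Z^2.
Collecting: F(X, Y, Z) = X**2 - X*Z + 3*Y*Z + 3*Z**2.


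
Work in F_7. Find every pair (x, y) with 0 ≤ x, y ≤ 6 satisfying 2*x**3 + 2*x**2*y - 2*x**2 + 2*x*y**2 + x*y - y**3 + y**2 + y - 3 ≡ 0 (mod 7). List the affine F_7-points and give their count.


Affine F_7-points: {(0, 5), (2, 3), (2, 6), (4, 5), (6, 0), (6, 1), (6, 5)}; count = 7.

For each of the 49 pairs (x, y) ∈ F_7², evaluate f(x, y) mod 7. Record the zeros.
  x = 0: [0↦4, 1↦5, 2↦2, 3↦3, 4↦2, 5↦0, 6↦5]  zeros at y ∈ {5}
  x = 1: [0↦4, 1↦3, 2↦2, 3↦2, 4↦4, 5↦2, 6↦4]  zeros at y ∈ ∅
  x = 2: [0↦5, 1↦6, 2↦4, 3↦0, 4↦2, 5↦4, 6↦0]  zeros at y ∈ {3, 6}
  x = 3: [0↦5, 1↦5, 2↦6, 3↦2, 4↦1, 5↦4, 6↦5]  zeros at y ∈ ∅
  x = 4: [0↦2, 1↦5, 2↦6, 3↦6, 4↦6, 5↦0, 6↦3]  zeros at y ∈ {5}
  x = 5: [0↦1, 1↦4, 2↦2, 3↦3, 4↦1, 5↦4, 6↦6]  zeros at y ∈ ∅
  x = 6: [0↦0, 1↦0, 2↦6, 3↦5, 4↦5, 5↦0, 6↦5]  zeros at y ∈ {0, 1, 5}
Collecting zeros: affine points = {(0, 5), (2, 3), (2, 6), (4, 5), (6, 0), (6, 1), (6, 5)}.
Total count |C(F_7)_aff| = 7.


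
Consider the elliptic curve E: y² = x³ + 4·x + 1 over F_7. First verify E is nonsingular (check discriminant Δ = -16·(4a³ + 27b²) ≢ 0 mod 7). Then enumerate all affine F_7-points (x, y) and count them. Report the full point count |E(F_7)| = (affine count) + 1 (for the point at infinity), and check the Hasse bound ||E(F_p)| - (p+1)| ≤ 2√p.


Affine points = {(0, 1), (0, 6), (4, 2), (4, 5)}; affine count = 4; |E(F_7)| = 5.

Discriminant check: Δ ∝ 4a³ + 27b² = 4·4³ + 27·1² = 4·64 + 27·1 ≡ 3 (mod 7). Nonzero ⇒ E is nonsingular.
For each x ∈ F_7, compute rhs = x³ + 4·x + 1 mod 7, then count y ∈ F_7 with y² ≡ rhs.
  x = 0: rhs = 1, matching y values: 1, 6 (2 points).
  x = 1: rhs = 6, matching y values: none (0 points).
  x = 2: rhs = 3, matching y values: none (0 points).
  x = 3: rhs = 5, matching y values: none (0 points).
  x = 4: rhs = 4, matching y values: 2, 5 (2 points).
  x = 5: rhs = 6, matching y values: none (0 points).
  x = 6: rhs = 3, matching y values: none (0 points).
Total affine count: 4.
Full point count |E(F_7)| = 4 + 1 = 5.
Hasse bound: |5 − (7+1)| = |-3| = 3 ≤ 2√7 ≈ 5.2915 ✓.


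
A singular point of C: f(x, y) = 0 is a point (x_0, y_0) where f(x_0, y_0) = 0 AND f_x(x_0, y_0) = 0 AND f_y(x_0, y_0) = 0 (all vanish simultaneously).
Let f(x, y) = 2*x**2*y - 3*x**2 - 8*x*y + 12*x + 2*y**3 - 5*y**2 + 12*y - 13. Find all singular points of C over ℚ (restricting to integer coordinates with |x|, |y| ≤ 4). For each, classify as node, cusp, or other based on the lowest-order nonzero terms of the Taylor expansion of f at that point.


Singular points: {(2, 1)}; classification: node.

Compute partial derivatives:
  f_x = 4*x*y - 6*x - 8*y + 12.
  f_y = 2*x**2 - 8*x + 6*y**2 - 10*y + 12.
Scan x_0 ∈ {−4, ..., 4}. For each x_0, f_y(x_0, y) is a polynomial in y; find its integer roots y ∈ {−4, ..., 4}, then test f_x and f at those candidates.
  x = -4: f_y(-4, y) = 6*y**2 - 10*y + 76; no integer root y with |y| ≤ 4.
  x = -3: f_y(-3, y) = 6*y**2 - 10*y + 54; no integer root y with |y| ≤ 4.
  x = -2: f_y(-2, y) = 6*y**2 - 10*y + 36; no integer root y with |y| ≤ 4.
  x = -1: f_y(-1, y) = 6*y**2 - 10*y + 22; no integer root y with |y| ≤ 4.
  x = 0: f_y(0, y) = 6*y**2 - 10*y + 12; no integer root y with |y| ≤ 4.
  x = 1: f_y(1, y) = 6*y**2 - 10*y + 6; no integer root y with |y| ≤ 4.
  x = 2: f_y(2, y) = 6*y**2 - 10*y + 4; vanishes at y ∈ {1}. (2, 1): f_x = 0, f = 0 — SINGULAR.
  x = 3: f_y(3, y) = 6*y**2 - 10*y + 6; no integer root y with |y| ≤ 4.
  x = 4: f_y(4, y) = 6*y**2 - 10*y + 12; no integer root y with |y| ≤ 4.
Only singular point on the grid: (2, 1).
Classify: substitute x = 2 + u, y = 1 + v and expand: f = 2*u**2*v - u**2 + 2*v**3 + v**2.
No constant or linear terms (consistent with a singular point). Quadratic part: -u**2 + v**2. Cubic part: 2*u**2*v + 2*v**3.
The quadratic part v**2 - u**2 = (v − u)(v + u) splits into two distinct linear factors, so there are two distinct tangent lines y − 1 = ±(x − 2) — this is a node (ordinary double point).
Classification: node.


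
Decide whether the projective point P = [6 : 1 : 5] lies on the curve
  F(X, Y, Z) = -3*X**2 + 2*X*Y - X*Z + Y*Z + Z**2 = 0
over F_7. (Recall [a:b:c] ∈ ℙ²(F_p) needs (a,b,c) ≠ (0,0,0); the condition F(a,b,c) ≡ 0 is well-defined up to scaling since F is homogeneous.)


F(6,1,5) ≡ 2 (mod 7); P is NOT on the curve.

Evaluate F(6, 1, 5) term-by-term (mod 7).
  -3*X**2 ↦ -3·36·1·1 = -108
  2*X*Y ↦ 2·6·1·1 = 12
  -X*Z ↦ -1·6·1·5 = -30
  Y*Z ↦ 1·1·1·5 = 5
  Z**2 ↦ 1·1·1·25 = 25
Sum: F(6, 1, 5) = (-108) + (12) + (-30) + (5) + (25) = -96.
Reducing mod 7: -96 ≡ 2 (mod 7).
Since F(a, b, c) ≡ 2 ≠ 0 (mod 7), P does NOT lie on the curve.


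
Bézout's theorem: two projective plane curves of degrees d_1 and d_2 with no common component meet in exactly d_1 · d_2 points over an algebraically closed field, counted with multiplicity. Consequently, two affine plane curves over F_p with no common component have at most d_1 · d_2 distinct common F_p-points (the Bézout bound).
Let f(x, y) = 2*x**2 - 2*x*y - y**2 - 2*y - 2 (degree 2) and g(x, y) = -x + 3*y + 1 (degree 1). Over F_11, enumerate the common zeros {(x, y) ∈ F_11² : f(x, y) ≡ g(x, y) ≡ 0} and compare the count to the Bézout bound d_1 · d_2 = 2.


Common zeros: {(1, 0)}; count = 1; Bézout bound = 2.

deg(f) = 2, deg(g) = 1, so Bézout bound = 2.
Scan x ∈ F_11. For each x, list the y ∈ F_11 with f(x, y) ≡ 0 and those with g(x, y) ≡ 0 (mod 11); the common zeros in that column are the intersection.
  x = 0: f ≡ 0 at y ∈ ∅; g ≡ 0 at y ∈ {7}; common: ∅.
  x = 1: f ≡ 0 at y ∈ {0, 7}; g ≡ 0 at y ∈ {0}; common: {0}.
  x = 2: f ≡ 0 at y ∈ {6, 10}; g ≡ 0 at y ∈ {4}; common: ∅.
  x = 3: f ≡ 0 at y ∈ ∅; g ≡ 0 at y ∈ {8}; common: ∅.
  x = 4: f ≡ 0 at y ∈ {6}; g ≡ 0 at y ∈ {1}; common: ∅.
  x = 5: f ≡ 0 at y ∈ ∅; g ≡ 0 at y ∈ {5}; common: ∅.
  x = 6: f ≡ 0 at y ∈ {1, 7}; g ≡ 0 at y ∈ {9}; common: ∅.
  x = 7: f ≡ 0 at y ∈ ∅; g ≡ 0 at y ∈ {2}; common: ∅.
  x = 8: f ≡ 0 at y ∈ {5, 10}; g ≡ 0 at y ∈ {6}; common: ∅.
  x = 9: f ≡ 0 at y ∈ ∅; g ≡ 0 at y ∈ {10}; common: ∅.
  x = 10: f ≡ 0 at y ∈ {0}; g ≡ 0 at y ∈ {3}; common: ∅.
Collecting: common zeros = {(1, 0)}, so the count is 1.
Comparison with the Bézout bound: 1 ≤ 2 = deg(f)·deg(g), as expected for curves with no common component (the affine F_11-count falls short of the bound because intersections may lie at infinity, over extension fields, or carry multiplicity).


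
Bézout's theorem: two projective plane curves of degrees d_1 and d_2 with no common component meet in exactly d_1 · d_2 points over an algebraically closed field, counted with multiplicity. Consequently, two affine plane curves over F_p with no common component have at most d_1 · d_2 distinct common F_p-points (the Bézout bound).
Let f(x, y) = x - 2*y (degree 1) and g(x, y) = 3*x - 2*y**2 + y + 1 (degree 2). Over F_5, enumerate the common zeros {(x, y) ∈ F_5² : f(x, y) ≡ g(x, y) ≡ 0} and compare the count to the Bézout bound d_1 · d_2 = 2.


Common zeros: ∅; count = 0; Bézout bound = 2.

deg(f) = 1, deg(g) = 2, so Bézout bound = 2.
Scan x ∈ F_5. For each x, list the y ∈ F_5 with f(x, y) ≡ 0 and those with g(x, y) ≡ 0 (mod 5); the common zeros in that column are the intersection.
  x = 0: f ≡ 0 at y ∈ {0}; g ≡ 0 at y ∈ {1, 2}; common: ∅.
  x = 1: f ≡ 0 at y ∈ {3}; g ≡ 0 at y ∈ ∅; common: ∅.
  x = 2: f ≡ 0 at y ∈ {1}; g ≡ 0 at y ∈ ∅; common: ∅.
  x = 3: f ≡ 0 at y ∈ {4}; g ≡ 0 at y ∈ {0, 3}; common: ∅.
  x = 4: f ≡ 0 at y ∈ {2}; g ≡ 0 at y ∈ {4}; common: ∅.
Collecting: common zeros = ∅, so the count is 0.
Comparison with the Bézout bound: 0 ≤ 2 = deg(f)·deg(g), as expected for curves with no common component (the affine F_5-count falls short of the bound because intersections may lie at infinity, over extension fields, or carry multiplicity).
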